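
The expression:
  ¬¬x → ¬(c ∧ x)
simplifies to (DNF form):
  ¬c ∨ ¬x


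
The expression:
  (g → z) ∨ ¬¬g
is always true.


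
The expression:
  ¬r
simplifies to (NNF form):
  ¬r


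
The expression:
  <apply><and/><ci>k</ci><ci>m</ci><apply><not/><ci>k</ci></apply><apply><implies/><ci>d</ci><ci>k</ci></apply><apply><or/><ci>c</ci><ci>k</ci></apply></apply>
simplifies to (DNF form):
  <false/>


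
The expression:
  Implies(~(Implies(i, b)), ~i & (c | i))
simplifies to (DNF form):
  b | ~i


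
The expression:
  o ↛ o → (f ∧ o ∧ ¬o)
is always true.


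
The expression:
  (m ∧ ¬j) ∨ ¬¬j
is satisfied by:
  {m: True, j: True}
  {m: True, j: False}
  {j: True, m: False}


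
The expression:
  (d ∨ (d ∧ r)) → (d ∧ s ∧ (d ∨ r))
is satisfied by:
  {s: True, d: False}
  {d: False, s: False}
  {d: True, s: True}


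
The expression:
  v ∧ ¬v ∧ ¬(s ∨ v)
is never true.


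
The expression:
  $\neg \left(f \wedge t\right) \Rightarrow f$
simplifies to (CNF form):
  $f$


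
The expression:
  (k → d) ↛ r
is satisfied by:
  {d: True, r: False, k: False}
  {r: False, k: False, d: False}
  {d: True, k: True, r: False}


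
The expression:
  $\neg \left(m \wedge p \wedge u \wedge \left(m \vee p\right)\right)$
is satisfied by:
  {p: False, m: False, u: False}
  {u: True, p: False, m: False}
  {m: True, p: False, u: False}
  {u: True, m: True, p: False}
  {p: True, u: False, m: False}
  {u: True, p: True, m: False}
  {m: True, p: True, u: False}


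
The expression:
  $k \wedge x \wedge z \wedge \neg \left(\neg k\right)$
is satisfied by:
  {z: True, x: True, k: True}


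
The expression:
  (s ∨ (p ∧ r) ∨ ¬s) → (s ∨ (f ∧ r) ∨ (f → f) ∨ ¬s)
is always true.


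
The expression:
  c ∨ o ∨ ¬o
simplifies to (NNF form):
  True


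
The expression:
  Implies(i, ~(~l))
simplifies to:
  l | ~i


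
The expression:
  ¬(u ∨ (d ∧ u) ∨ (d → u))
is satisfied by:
  {d: True, u: False}


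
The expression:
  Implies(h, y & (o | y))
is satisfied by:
  {y: True, h: False}
  {h: False, y: False}
  {h: True, y: True}


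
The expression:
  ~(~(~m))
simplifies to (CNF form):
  ~m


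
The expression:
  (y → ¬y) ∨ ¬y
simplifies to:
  ¬y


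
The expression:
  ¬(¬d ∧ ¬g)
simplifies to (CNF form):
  d ∨ g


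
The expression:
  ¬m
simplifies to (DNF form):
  ¬m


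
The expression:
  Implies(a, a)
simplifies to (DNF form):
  True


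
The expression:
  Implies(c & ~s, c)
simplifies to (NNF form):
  True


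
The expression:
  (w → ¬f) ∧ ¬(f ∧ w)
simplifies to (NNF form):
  ¬f ∨ ¬w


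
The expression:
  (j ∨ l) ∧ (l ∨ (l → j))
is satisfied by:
  {l: True, j: True}
  {l: True, j: False}
  {j: True, l: False}


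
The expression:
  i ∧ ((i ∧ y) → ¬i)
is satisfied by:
  {i: True, y: False}


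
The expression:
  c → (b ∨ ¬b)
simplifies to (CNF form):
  True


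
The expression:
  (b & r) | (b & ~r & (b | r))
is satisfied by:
  {b: True}


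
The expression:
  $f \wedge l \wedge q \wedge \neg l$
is never true.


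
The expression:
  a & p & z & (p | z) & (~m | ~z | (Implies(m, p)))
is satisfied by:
  {a: True, z: True, p: True}


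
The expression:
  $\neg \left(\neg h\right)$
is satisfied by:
  {h: True}


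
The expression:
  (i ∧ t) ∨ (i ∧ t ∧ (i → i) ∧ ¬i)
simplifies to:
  i ∧ t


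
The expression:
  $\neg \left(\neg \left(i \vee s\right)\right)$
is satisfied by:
  {i: True, s: True}
  {i: True, s: False}
  {s: True, i: False}


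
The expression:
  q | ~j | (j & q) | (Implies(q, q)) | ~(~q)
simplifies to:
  True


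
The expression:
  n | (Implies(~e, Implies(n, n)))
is always true.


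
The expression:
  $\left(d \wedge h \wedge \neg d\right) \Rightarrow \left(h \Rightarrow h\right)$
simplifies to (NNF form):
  $\text{True}$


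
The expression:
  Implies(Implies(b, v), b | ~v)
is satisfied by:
  {b: True, v: False}
  {v: False, b: False}
  {v: True, b: True}


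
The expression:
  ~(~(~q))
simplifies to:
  ~q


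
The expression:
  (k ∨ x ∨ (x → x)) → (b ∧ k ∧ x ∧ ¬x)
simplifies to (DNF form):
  False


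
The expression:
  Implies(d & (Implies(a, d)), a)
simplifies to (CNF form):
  a | ~d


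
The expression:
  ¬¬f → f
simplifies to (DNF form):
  True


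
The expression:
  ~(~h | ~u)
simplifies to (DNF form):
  h & u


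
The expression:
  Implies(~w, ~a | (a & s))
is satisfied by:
  {s: True, w: True, a: False}
  {s: True, w: False, a: False}
  {w: True, s: False, a: False}
  {s: False, w: False, a: False}
  {s: True, a: True, w: True}
  {s: True, a: True, w: False}
  {a: True, w: True, s: False}


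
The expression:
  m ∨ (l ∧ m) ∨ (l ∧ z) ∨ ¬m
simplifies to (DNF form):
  True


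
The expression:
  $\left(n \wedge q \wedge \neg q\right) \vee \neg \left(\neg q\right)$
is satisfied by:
  {q: True}


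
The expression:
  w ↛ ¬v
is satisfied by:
  {w: True, v: True}


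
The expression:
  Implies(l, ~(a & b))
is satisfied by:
  {l: False, a: False, b: False}
  {b: True, l: False, a: False}
  {a: True, l: False, b: False}
  {b: True, a: True, l: False}
  {l: True, b: False, a: False}
  {b: True, l: True, a: False}
  {a: True, l: True, b: False}


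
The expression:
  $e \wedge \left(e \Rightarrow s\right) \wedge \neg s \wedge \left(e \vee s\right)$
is never true.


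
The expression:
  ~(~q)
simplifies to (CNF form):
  q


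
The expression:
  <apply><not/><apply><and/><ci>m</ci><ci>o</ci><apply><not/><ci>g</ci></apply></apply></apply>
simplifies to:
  <apply><or/><ci>g</ci><apply><not/><ci>m</ci></apply><apply><not/><ci>o</ci></apply></apply>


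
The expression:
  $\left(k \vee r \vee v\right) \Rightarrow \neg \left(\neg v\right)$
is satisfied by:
  {v: True, k: False, r: False}
  {r: True, v: True, k: False}
  {v: True, k: True, r: False}
  {r: True, v: True, k: True}
  {r: False, k: False, v: False}


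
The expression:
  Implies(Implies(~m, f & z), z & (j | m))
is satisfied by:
  {j: True, m: False, z: False, f: False}
  {j: False, m: False, z: False, f: False}
  {f: True, j: True, m: False, z: False}
  {f: True, j: False, m: False, z: False}
  {z: True, j: True, m: False, f: False}
  {z: True, j: False, m: False, f: False}
  {f: True, z: True, j: True, m: False}
  {m: True, z: True, j: True, f: False}
  {m: True, z: True, j: False, f: False}
  {f: True, z: True, m: True, j: True}
  {f: True, z: True, m: True, j: False}


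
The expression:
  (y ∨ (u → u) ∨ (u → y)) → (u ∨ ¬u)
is always true.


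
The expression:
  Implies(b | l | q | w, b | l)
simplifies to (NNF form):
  b | l | (~q & ~w)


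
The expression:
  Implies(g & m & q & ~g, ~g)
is always true.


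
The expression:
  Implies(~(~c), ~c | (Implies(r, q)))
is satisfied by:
  {q: True, c: False, r: False}
  {c: False, r: False, q: False}
  {r: True, q: True, c: False}
  {r: True, c: False, q: False}
  {q: True, c: True, r: False}
  {c: True, q: False, r: False}
  {r: True, c: True, q: True}


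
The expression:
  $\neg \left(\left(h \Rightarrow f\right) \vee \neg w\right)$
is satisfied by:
  {h: True, w: True, f: False}


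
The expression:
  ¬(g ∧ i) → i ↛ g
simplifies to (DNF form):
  i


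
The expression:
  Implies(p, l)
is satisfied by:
  {l: True, p: False}
  {p: False, l: False}
  {p: True, l: True}


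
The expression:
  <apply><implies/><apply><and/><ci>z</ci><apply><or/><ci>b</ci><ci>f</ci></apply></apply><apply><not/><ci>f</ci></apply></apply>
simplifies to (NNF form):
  <apply><or/><apply><not/><ci>f</ci></apply><apply><not/><ci>z</ci></apply></apply>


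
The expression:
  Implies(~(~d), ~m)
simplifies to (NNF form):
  ~d | ~m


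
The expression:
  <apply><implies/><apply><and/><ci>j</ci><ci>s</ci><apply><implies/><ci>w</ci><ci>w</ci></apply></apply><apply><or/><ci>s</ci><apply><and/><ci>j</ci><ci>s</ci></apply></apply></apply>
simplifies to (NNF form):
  <true/>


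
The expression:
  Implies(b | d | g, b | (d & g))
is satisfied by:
  {b: True, g: False, d: False}
  {b: True, d: True, g: False}
  {b: True, g: True, d: False}
  {b: True, d: True, g: True}
  {d: False, g: False, b: False}
  {d: True, g: True, b: False}


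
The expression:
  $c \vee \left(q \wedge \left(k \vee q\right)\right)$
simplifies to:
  $c \vee q$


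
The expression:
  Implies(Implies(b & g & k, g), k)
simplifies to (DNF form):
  k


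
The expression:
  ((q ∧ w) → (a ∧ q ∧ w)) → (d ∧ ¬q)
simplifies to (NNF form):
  (d ∨ q) ∧ (w ∨ ¬q) ∧ (¬a ∨ ¬q)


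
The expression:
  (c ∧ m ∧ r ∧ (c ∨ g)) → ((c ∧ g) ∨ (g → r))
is always true.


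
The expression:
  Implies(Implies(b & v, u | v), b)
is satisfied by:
  {b: True}


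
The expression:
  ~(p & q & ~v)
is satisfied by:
  {v: True, p: False, q: False}
  {p: False, q: False, v: False}
  {q: True, v: True, p: False}
  {q: True, p: False, v: False}
  {v: True, p: True, q: False}
  {p: True, v: False, q: False}
  {q: True, p: True, v: True}


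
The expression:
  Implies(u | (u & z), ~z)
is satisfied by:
  {u: False, z: False}
  {z: True, u: False}
  {u: True, z: False}


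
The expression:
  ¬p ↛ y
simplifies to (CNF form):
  y ∨ ¬p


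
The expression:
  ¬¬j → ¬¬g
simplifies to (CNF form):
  g ∨ ¬j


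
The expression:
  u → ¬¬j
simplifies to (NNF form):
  j ∨ ¬u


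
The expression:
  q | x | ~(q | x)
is always true.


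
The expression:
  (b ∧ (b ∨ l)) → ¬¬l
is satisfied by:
  {l: True, b: False}
  {b: False, l: False}
  {b: True, l: True}


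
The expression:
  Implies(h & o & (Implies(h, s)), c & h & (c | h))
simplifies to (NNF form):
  c | ~h | ~o | ~s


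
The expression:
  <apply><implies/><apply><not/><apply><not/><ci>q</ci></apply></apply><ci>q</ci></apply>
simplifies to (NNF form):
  <true/>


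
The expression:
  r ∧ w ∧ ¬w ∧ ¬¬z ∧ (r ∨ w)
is never true.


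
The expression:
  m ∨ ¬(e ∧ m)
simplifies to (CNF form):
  True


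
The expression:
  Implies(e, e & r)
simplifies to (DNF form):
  r | ~e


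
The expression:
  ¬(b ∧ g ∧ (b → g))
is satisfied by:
  {g: False, b: False}
  {b: True, g: False}
  {g: True, b: False}


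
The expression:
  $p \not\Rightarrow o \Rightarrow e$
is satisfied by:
  {o: True, e: True, p: False}
  {o: True, p: False, e: False}
  {e: True, p: False, o: False}
  {e: False, p: False, o: False}
  {o: True, e: True, p: True}
  {o: True, p: True, e: False}
  {e: True, p: True, o: False}


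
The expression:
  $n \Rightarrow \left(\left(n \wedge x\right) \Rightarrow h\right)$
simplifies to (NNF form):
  $h \vee \neg n \vee \neg x$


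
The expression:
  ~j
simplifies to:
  ~j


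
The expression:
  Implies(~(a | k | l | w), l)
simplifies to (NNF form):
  a | k | l | w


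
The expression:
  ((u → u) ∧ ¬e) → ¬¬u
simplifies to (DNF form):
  e ∨ u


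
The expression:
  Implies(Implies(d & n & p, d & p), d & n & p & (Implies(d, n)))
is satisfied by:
  {p: True, d: True, n: True}


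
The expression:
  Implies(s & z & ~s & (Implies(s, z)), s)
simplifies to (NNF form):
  True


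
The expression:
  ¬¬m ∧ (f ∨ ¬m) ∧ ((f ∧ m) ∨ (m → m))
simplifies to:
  f ∧ m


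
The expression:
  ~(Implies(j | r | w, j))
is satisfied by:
  {r: True, w: True, j: False}
  {r: True, j: False, w: False}
  {w: True, j: False, r: False}


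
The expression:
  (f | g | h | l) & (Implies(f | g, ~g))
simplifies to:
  ~g & (f | h | l)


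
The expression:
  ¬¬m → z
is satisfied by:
  {z: True, m: False}
  {m: False, z: False}
  {m: True, z: True}


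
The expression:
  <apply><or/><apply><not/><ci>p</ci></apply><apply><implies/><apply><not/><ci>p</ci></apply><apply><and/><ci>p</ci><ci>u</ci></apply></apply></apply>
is always true.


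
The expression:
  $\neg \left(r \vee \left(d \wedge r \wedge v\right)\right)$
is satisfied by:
  {r: False}


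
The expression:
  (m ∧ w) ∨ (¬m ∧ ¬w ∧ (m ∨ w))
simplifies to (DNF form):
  m ∧ w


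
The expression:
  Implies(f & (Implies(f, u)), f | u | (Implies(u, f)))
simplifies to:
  True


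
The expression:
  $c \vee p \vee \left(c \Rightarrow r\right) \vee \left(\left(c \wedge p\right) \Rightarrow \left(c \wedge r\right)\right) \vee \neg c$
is always true.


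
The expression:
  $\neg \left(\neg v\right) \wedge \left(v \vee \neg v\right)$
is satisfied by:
  {v: True}


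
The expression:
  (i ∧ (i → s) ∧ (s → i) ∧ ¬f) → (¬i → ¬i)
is always true.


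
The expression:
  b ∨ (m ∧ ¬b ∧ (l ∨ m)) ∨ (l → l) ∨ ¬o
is always true.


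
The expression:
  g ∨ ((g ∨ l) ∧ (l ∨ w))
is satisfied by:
  {l: True, g: True}
  {l: True, g: False}
  {g: True, l: False}


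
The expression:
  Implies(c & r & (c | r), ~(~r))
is always true.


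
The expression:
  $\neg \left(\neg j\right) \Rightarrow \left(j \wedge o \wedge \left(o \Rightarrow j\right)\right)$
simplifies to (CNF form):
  $o \vee \neg j$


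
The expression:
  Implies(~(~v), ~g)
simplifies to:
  ~g | ~v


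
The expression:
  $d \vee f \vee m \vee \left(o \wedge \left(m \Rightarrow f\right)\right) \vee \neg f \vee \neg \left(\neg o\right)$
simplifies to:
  $\text{True}$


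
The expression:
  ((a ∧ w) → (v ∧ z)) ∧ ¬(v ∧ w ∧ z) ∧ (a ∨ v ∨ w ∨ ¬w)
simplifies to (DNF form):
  (¬a ∧ ¬v) ∨ (¬a ∧ ¬z) ∨ ¬w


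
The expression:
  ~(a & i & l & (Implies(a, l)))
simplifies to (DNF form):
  ~a | ~i | ~l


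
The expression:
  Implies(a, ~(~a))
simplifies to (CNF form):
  True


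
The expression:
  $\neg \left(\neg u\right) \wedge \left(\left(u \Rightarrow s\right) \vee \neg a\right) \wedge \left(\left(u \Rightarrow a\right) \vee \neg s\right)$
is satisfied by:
  {u: True, s: False, a: False}
  {a: True, s: True, u: True}


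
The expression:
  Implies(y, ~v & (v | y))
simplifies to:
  ~v | ~y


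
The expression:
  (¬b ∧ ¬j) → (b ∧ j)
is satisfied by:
  {b: True, j: True}
  {b: True, j: False}
  {j: True, b: False}


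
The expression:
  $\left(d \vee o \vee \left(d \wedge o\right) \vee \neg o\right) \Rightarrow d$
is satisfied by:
  {d: True}


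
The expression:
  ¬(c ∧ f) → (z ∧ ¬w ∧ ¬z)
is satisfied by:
  {c: True, f: True}


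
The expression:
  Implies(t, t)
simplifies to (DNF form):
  True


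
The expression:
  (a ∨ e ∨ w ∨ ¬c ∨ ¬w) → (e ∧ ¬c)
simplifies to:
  e ∧ ¬c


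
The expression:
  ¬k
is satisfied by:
  {k: False}


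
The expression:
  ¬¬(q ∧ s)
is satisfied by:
  {s: True, q: True}


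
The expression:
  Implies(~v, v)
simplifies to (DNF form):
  v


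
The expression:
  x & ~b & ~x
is never true.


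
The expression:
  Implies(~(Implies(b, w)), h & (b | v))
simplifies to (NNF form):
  h | w | ~b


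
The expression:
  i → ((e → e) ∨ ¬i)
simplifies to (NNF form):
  True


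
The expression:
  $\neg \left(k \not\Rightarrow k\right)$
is always true.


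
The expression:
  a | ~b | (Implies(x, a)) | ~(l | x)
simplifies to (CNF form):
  a | ~b | ~x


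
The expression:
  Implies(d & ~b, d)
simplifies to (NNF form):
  True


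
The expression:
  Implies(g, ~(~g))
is always true.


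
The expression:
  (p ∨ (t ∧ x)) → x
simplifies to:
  x ∨ ¬p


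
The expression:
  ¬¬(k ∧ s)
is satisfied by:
  {s: True, k: True}


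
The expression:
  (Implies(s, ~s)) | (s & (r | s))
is always true.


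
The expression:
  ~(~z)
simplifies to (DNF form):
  z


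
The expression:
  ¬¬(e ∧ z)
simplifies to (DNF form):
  e ∧ z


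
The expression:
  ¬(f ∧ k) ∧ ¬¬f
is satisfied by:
  {f: True, k: False}


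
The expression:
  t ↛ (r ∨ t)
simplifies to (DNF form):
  False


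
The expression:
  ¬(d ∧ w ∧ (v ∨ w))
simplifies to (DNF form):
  ¬d ∨ ¬w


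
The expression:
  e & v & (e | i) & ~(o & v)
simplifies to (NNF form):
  e & v & ~o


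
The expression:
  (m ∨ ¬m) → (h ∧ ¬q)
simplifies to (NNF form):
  h ∧ ¬q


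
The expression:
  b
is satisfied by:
  {b: True}


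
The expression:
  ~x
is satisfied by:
  {x: False}


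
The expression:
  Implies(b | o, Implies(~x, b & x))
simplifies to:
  x | (~b & ~o)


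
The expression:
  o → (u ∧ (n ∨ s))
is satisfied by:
  {u: True, s: True, n: True, o: False}
  {u: True, s: True, n: False, o: False}
  {u: True, n: True, o: False, s: False}
  {u: True, n: False, o: False, s: False}
  {s: True, n: True, o: False, u: False}
  {s: True, n: False, o: False, u: False}
  {n: True, s: False, o: False, u: False}
  {n: False, s: False, o: False, u: False}
  {u: True, s: True, o: True, n: True}
  {u: True, s: True, o: True, n: False}
  {u: True, o: True, n: True, s: False}


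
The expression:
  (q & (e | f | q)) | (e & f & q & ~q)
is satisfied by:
  {q: True}


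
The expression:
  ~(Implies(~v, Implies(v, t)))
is never true.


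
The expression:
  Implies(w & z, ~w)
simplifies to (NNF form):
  ~w | ~z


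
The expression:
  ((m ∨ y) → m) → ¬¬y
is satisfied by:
  {y: True}


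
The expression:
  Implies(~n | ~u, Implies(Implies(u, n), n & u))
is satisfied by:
  {u: True}


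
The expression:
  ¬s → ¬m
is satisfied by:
  {s: True, m: False}
  {m: False, s: False}
  {m: True, s: True}


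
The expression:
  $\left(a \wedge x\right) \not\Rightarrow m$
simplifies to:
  $a \wedge x \wedge \neg m$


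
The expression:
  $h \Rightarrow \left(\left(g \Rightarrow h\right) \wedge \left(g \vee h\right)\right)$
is always true.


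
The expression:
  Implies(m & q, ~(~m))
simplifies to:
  True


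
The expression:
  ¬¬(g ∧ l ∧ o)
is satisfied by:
  {g: True, o: True, l: True}


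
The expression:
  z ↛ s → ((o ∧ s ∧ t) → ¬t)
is always true.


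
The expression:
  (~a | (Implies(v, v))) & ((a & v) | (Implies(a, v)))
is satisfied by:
  {v: True, a: False}
  {a: False, v: False}
  {a: True, v: True}


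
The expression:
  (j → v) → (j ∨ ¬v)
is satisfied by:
  {j: True, v: False}
  {v: False, j: False}
  {v: True, j: True}


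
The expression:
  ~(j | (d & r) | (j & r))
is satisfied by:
  {d: False, j: False, r: False}
  {r: True, d: False, j: False}
  {d: True, r: False, j: False}


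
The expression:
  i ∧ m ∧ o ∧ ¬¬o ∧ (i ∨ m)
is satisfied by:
  {m: True, o: True, i: True}


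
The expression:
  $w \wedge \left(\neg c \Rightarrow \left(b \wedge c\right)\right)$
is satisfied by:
  {c: True, w: True}


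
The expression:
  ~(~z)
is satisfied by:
  {z: True}


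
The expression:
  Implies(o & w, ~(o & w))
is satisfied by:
  {w: False, o: False}
  {o: True, w: False}
  {w: True, o: False}


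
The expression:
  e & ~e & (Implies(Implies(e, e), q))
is never true.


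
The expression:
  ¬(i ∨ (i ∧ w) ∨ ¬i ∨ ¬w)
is never true.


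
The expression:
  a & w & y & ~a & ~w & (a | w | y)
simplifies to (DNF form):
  False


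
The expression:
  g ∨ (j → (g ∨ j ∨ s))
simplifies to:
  True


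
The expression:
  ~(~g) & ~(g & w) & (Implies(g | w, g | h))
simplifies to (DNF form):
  g & ~w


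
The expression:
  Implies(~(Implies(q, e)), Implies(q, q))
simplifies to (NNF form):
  True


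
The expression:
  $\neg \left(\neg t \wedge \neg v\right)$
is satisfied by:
  {t: True, v: True}
  {t: True, v: False}
  {v: True, t: False}


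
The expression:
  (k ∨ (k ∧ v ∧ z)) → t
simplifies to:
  t ∨ ¬k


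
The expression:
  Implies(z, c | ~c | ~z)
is always true.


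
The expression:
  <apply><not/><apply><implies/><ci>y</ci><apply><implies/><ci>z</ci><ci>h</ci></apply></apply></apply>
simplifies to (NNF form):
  <apply><and/><ci>y</ci><ci>z</ci><apply><not/><ci>h</ci></apply></apply>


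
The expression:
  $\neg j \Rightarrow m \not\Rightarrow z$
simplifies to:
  $j \vee \left(m \wedge \neg z\right)$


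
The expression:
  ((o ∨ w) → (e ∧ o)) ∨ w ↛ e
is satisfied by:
  {w: False, e: False, o: False}
  {e: True, w: False, o: False}
  {o: True, e: True, w: False}
  {w: True, o: False, e: False}
  {o: True, w: True, e: False}
  {o: True, e: True, w: True}


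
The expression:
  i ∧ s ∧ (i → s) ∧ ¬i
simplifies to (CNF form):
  False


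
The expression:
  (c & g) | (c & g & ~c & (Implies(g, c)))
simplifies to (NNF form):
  c & g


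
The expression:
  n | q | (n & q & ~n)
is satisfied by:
  {n: True, q: True}
  {n: True, q: False}
  {q: True, n: False}


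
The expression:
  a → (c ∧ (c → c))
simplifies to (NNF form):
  c ∨ ¬a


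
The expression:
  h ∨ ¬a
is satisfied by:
  {h: True, a: False}
  {a: False, h: False}
  {a: True, h: True}


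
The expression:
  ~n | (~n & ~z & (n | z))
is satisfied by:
  {n: False}


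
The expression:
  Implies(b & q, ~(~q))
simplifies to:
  True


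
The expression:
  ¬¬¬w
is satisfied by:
  {w: False}


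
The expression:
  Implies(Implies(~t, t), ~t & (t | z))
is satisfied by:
  {t: False}


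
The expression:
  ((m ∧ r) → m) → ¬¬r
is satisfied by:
  {r: True}


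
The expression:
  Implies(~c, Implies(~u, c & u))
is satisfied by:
  {c: True, u: True}
  {c: True, u: False}
  {u: True, c: False}


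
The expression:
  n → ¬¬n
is always true.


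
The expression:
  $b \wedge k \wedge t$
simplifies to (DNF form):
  $b \wedge k \wedge t$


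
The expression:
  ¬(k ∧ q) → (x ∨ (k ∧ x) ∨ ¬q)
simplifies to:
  k ∨ x ∨ ¬q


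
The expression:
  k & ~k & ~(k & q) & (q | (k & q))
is never true.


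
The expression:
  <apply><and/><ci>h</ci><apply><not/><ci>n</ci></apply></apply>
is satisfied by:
  {h: True, n: False}


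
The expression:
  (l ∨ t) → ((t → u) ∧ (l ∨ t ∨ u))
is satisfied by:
  {u: True, t: False}
  {t: False, u: False}
  {t: True, u: True}


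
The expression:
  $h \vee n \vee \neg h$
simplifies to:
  $\text{True}$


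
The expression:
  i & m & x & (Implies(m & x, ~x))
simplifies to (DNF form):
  False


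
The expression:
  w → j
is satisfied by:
  {j: True, w: False}
  {w: False, j: False}
  {w: True, j: True}


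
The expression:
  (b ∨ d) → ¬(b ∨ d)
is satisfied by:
  {d: False, b: False}


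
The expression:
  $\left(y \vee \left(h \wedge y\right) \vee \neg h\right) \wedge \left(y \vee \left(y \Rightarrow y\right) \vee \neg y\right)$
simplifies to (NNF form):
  $y \vee \neg h$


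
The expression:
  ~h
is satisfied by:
  {h: False}


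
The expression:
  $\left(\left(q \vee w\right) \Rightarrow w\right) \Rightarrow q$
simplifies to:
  $q$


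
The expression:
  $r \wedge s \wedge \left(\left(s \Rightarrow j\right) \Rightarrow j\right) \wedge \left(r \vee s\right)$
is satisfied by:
  {r: True, s: True}


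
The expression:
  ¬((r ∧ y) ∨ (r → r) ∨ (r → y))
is never true.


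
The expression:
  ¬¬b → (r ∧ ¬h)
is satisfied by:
  {r: True, b: False, h: False}
  {r: False, b: False, h: False}
  {h: True, r: True, b: False}
  {h: True, r: False, b: False}
  {b: True, r: True, h: False}


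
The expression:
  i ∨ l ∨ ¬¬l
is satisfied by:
  {i: True, l: True}
  {i: True, l: False}
  {l: True, i: False}


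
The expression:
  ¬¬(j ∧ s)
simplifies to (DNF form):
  j ∧ s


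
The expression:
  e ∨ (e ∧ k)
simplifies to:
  e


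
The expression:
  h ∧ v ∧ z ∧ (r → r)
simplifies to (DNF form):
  h ∧ v ∧ z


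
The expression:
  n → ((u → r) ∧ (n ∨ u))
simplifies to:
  r ∨ ¬n ∨ ¬u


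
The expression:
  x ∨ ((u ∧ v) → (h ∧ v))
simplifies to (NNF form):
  h ∨ x ∨ ¬u ∨ ¬v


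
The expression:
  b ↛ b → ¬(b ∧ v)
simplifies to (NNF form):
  True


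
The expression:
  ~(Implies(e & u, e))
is never true.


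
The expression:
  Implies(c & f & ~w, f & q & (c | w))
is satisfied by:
  {w: True, q: True, c: False, f: False}
  {w: True, c: False, q: False, f: False}
  {q: True, w: False, c: False, f: False}
  {w: False, c: False, q: False, f: False}
  {f: True, w: True, q: True, c: False}
  {f: True, w: True, c: False, q: False}
  {f: True, q: True, w: False, c: False}
  {f: True, w: False, c: False, q: False}
  {w: True, c: True, q: True, f: False}
  {w: True, c: True, f: False, q: False}
  {c: True, q: True, f: False, w: False}
  {c: True, f: False, q: False, w: False}
  {w: True, c: True, f: True, q: True}
  {w: True, c: True, f: True, q: False}
  {c: True, f: True, q: True, w: False}


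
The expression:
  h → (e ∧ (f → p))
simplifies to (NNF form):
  (e ∧ p) ∨ (e ∧ ¬f) ∨ ¬h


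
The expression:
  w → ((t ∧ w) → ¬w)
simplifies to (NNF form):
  ¬t ∨ ¬w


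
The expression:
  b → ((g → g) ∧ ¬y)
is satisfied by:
  {y: False, b: False}
  {b: True, y: False}
  {y: True, b: False}


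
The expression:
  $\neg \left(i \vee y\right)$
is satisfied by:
  {i: False, y: False}


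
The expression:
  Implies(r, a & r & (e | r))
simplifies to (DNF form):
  a | ~r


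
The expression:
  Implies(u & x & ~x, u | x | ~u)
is always true.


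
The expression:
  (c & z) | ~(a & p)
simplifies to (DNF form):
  ~a | ~p | (c & z)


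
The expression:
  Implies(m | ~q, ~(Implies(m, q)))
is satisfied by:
  {q: True, m: False}
  {m: True, q: False}


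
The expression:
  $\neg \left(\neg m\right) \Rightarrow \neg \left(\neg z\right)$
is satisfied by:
  {z: True, m: False}
  {m: False, z: False}
  {m: True, z: True}


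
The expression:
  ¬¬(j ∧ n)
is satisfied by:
  {j: True, n: True}


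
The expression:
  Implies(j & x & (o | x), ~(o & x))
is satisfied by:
  {o: False, x: False, j: False}
  {j: True, o: False, x: False}
  {x: True, o: False, j: False}
  {j: True, x: True, o: False}
  {o: True, j: False, x: False}
  {j: True, o: True, x: False}
  {x: True, o: True, j: False}


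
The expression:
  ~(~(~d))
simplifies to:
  ~d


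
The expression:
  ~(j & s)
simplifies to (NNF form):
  ~j | ~s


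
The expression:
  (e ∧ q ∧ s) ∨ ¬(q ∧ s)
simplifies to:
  e ∨ ¬q ∨ ¬s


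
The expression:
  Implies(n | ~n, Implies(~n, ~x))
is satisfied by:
  {n: True, x: False}
  {x: False, n: False}
  {x: True, n: True}


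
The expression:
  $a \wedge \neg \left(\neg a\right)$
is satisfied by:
  {a: True}


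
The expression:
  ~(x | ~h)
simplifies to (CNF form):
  h & ~x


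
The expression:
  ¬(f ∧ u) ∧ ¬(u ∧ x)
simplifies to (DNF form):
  (¬f ∧ ¬x) ∨ ¬u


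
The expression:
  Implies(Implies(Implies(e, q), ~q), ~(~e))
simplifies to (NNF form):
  e | q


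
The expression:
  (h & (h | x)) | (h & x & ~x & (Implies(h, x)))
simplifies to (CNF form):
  h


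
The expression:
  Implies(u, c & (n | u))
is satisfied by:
  {c: True, u: False}
  {u: False, c: False}
  {u: True, c: True}


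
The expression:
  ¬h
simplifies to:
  ¬h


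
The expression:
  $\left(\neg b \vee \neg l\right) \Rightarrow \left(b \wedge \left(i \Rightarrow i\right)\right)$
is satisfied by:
  {b: True}


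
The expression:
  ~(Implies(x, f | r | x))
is never true.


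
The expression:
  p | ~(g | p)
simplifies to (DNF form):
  p | ~g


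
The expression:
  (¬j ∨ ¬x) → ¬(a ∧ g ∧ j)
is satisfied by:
  {x: True, g: False, a: False, j: False}
  {x: False, g: False, a: False, j: False}
  {j: True, x: True, g: False, a: False}
  {j: True, x: False, g: False, a: False}
  {x: True, a: True, j: False, g: False}
  {a: True, j: False, g: False, x: False}
  {j: True, a: True, x: True, g: False}
  {j: True, a: True, x: False, g: False}
  {x: True, g: True, j: False, a: False}
  {g: True, j: False, a: False, x: False}
  {x: True, j: True, g: True, a: False}
  {j: True, g: True, x: False, a: False}
  {x: True, a: True, g: True, j: False}
  {a: True, g: True, j: False, x: False}
  {j: True, a: True, g: True, x: True}


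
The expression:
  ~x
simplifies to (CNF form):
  ~x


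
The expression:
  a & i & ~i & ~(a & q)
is never true.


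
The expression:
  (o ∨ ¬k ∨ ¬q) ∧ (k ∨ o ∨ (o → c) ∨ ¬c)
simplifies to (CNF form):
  o ∨ ¬k ∨ ¬q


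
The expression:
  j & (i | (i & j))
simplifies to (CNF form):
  i & j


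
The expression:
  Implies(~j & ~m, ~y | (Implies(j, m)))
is always true.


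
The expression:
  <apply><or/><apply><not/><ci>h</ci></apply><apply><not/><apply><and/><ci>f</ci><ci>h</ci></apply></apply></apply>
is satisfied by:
  {h: False, f: False}
  {f: True, h: False}
  {h: True, f: False}


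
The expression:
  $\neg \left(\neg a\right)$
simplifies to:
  $a$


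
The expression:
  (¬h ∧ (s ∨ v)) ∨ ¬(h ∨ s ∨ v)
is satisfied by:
  {h: False}


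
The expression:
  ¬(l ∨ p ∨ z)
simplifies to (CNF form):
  ¬l ∧ ¬p ∧ ¬z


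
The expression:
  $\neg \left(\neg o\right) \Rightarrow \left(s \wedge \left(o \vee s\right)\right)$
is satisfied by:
  {s: True, o: False}
  {o: False, s: False}
  {o: True, s: True}


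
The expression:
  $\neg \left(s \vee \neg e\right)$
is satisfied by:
  {e: True, s: False}


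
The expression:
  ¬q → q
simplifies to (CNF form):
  q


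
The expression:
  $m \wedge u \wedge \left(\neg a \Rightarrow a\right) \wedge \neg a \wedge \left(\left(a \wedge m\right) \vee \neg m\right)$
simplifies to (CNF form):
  $\text{False}$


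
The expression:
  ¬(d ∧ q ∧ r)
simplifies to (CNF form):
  ¬d ∨ ¬q ∨ ¬r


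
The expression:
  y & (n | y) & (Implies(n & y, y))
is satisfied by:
  {y: True}


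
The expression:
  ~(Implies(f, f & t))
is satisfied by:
  {f: True, t: False}


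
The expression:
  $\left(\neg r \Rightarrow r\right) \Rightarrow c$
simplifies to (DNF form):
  $c \vee \neg r$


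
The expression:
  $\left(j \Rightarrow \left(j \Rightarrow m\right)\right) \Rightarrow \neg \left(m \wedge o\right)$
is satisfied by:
  {m: False, o: False}
  {o: True, m: False}
  {m: True, o: False}


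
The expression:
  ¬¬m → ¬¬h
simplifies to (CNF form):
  h ∨ ¬m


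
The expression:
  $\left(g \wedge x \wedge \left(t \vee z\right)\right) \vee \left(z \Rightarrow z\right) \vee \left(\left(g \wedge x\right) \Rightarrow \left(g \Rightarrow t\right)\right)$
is always true.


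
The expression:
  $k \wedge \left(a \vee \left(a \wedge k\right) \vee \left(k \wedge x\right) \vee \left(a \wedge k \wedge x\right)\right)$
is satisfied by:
  {a: True, x: True, k: True}
  {a: True, k: True, x: False}
  {x: True, k: True, a: False}


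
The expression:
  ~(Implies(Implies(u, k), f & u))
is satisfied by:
  {k: True, u: False, f: False}
  {k: False, u: False, f: False}
  {f: True, k: True, u: False}
  {f: True, k: False, u: False}
  {u: True, k: True, f: False}


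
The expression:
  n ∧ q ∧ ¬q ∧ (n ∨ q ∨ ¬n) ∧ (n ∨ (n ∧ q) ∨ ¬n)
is never true.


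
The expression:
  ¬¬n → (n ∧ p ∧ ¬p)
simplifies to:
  ¬n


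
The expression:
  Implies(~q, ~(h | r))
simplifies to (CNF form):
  (q | ~h) & (q | ~r)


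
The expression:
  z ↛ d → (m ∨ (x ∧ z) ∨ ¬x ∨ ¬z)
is always true.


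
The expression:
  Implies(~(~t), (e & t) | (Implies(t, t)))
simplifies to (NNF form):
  True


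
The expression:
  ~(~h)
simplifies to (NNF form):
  h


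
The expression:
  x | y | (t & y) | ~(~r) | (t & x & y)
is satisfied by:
  {r: True, y: True, x: True}
  {r: True, y: True, x: False}
  {r: True, x: True, y: False}
  {r: True, x: False, y: False}
  {y: True, x: True, r: False}
  {y: True, x: False, r: False}
  {x: True, y: False, r: False}


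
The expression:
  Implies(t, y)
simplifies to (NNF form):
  y | ~t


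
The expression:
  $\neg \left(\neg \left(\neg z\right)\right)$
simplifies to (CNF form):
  $\neg z$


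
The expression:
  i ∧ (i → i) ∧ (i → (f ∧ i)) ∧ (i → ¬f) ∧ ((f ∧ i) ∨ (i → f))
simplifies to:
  False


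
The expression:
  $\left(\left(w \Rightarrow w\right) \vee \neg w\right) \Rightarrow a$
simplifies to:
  $a$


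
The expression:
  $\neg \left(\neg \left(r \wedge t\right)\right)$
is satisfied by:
  {t: True, r: True}


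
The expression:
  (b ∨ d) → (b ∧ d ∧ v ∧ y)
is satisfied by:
  {y: True, v: True, d: False, b: False}
  {y: True, v: False, d: False, b: False}
  {v: True, b: False, y: False, d: False}
  {b: False, v: False, y: False, d: False}
  {b: True, d: True, y: True, v: True}


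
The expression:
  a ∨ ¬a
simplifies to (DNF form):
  True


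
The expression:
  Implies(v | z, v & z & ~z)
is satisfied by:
  {v: False, z: False}


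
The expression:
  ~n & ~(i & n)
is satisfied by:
  {n: False}


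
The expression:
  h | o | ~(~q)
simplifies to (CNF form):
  h | o | q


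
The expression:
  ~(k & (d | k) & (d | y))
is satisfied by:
  {d: False, k: False, y: False}
  {y: True, d: False, k: False}
  {d: True, y: False, k: False}
  {y: True, d: True, k: False}
  {k: True, y: False, d: False}


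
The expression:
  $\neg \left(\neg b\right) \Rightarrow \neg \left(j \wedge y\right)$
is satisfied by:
  {y: False, b: False, j: False}
  {j: True, y: False, b: False}
  {b: True, y: False, j: False}
  {j: True, b: True, y: False}
  {y: True, j: False, b: False}
  {j: True, y: True, b: False}
  {b: True, y: True, j: False}


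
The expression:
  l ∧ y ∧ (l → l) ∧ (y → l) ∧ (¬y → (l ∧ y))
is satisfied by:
  {y: True, l: True}


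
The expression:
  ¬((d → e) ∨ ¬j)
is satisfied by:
  {j: True, d: True, e: False}


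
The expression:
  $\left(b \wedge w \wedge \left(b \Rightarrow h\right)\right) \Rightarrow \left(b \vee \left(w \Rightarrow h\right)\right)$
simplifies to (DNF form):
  $\text{True}$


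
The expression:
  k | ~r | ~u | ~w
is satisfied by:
  {k: True, w: False, u: False, r: False}
  {k: False, w: False, u: False, r: False}
  {r: True, k: True, w: False, u: False}
  {r: True, k: False, w: False, u: False}
  {k: True, u: True, r: False, w: False}
  {u: True, r: False, w: False, k: False}
  {r: True, u: True, k: True, w: False}
  {r: True, u: True, k: False, w: False}
  {k: True, w: True, r: False, u: False}
  {w: True, r: False, u: False, k: False}
  {k: True, r: True, w: True, u: False}
  {r: True, w: True, k: False, u: False}
  {k: True, u: True, w: True, r: False}
  {u: True, w: True, r: False, k: False}
  {r: True, u: True, w: True, k: True}


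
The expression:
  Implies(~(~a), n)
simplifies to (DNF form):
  n | ~a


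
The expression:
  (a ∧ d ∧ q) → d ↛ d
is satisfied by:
  {q: False, d: False, a: False}
  {a: True, q: False, d: False}
  {d: True, q: False, a: False}
  {a: True, d: True, q: False}
  {q: True, a: False, d: False}
  {a: True, q: True, d: False}
  {d: True, q: True, a: False}


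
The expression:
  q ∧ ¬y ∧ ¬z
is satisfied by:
  {q: True, y: False, z: False}


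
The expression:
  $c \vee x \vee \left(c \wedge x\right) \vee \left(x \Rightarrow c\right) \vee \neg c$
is always true.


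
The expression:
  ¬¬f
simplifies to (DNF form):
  f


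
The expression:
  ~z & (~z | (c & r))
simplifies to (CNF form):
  ~z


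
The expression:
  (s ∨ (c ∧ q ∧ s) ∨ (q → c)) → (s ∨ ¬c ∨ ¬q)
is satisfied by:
  {s: True, q: False, c: False}
  {s: False, q: False, c: False}
  {c: True, s: True, q: False}
  {c: True, s: False, q: False}
  {q: True, s: True, c: False}
  {q: True, s: False, c: False}
  {q: True, c: True, s: True}


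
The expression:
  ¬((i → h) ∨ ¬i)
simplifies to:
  i ∧ ¬h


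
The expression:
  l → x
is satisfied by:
  {x: True, l: False}
  {l: False, x: False}
  {l: True, x: True}


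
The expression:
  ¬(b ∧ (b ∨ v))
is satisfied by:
  {b: False}


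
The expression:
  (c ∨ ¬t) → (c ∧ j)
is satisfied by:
  {t: True, j: True, c: False}
  {t: True, j: False, c: False}
  {c: True, t: True, j: True}
  {c: True, j: True, t: False}


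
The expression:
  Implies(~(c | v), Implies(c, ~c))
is always true.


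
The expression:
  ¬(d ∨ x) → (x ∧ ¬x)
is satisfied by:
  {x: True, d: True}
  {x: True, d: False}
  {d: True, x: False}


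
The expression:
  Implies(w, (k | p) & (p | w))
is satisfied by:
  {k: True, p: True, w: False}
  {k: True, w: False, p: False}
  {p: True, w: False, k: False}
  {p: False, w: False, k: False}
  {k: True, p: True, w: True}
  {k: True, w: True, p: False}
  {p: True, w: True, k: False}


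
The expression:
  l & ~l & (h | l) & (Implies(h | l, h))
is never true.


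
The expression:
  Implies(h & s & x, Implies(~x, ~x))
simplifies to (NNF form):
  True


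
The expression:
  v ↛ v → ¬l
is always true.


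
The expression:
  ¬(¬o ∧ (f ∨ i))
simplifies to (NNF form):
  o ∨ (¬f ∧ ¬i)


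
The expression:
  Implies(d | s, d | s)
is always true.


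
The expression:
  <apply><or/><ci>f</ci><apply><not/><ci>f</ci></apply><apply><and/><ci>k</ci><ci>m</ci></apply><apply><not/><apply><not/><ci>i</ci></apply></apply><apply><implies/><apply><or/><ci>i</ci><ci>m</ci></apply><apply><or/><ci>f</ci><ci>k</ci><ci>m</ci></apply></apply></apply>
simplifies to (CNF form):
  <true/>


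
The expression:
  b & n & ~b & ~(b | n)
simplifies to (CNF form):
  False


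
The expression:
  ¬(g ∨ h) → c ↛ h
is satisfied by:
  {c: True, h: True, g: True}
  {c: True, h: True, g: False}
  {c: True, g: True, h: False}
  {c: True, g: False, h: False}
  {h: True, g: True, c: False}
  {h: True, g: False, c: False}
  {g: True, h: False, c: False}


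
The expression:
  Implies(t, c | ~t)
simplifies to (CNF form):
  c | ~t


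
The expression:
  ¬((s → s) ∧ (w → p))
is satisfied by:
  {w: True, p: False}


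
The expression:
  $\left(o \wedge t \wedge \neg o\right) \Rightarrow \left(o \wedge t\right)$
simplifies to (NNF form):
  $\text{True}$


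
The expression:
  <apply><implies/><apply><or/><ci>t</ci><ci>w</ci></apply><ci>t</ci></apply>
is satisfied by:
  {t: True, w: False}
  {w: False, t: False}
  {w: True, t: True}
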